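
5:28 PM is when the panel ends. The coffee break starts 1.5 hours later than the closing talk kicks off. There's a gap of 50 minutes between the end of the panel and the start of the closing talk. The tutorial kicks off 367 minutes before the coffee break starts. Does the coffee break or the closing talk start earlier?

the closing talk

The closing talk starts at 5:28 PM + 50 min = 6:18 PM.
The coffee break starts at 6:18 PM + 90 min = 7:48 PM.
The coffee break starts at 7:48 PM and the closing talk starts at 6:18 PM, so the closing talk is first.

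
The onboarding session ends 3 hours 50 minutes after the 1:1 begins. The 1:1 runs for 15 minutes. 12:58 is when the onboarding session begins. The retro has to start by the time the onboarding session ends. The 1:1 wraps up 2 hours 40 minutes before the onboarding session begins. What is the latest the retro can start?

13:53

The 1:1 ends at 12:58 − 160 min = 10:18.
The 1:1 starts at 10:18 − 15 min = 10:03.
The onboarding session ends at 10:03 + 230 min = 13:53.
The retro is bounded by the onboarding session, so the latest it can start is 13:53.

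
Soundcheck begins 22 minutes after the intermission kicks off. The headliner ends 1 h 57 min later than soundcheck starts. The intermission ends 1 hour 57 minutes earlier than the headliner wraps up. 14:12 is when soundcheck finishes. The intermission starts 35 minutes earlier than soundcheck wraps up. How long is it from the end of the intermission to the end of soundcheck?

13 minutes

The intermission starts at 14:12 − 35 min = 13:37.
Soundcheck starts at 13:37 + 22 min = 13:59.
The headliner ends at 13:59 + 117 min = 15:56.
The intermission ends at 15:56 − 117 min = 13:59.
From 13:59 to 14:12 is 13 minutes.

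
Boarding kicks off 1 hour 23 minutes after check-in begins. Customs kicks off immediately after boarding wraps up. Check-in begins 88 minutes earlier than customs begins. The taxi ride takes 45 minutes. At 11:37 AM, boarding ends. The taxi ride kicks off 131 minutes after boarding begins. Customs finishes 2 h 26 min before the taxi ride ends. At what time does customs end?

12:02 PM

Customs starts at 11:37 AM.
Check-in starts at 11:37 AM − 88 min = 10:09 AM.
Boarding starts at 10:09 AM + 83 min = 11:32 AM.
The taxi ride starts at 11:32 AM + 131 min = 1:43 PM.
The taxi ride ends at 1:43 PM + 45 min = 2:28 PM.
Customs ends at 2:28 PM − 146 min = 12:02 PM.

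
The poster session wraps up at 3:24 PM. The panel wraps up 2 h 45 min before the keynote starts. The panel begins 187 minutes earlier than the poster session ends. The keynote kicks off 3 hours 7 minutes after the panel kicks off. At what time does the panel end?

12:39 PM

The panel starts at 3:24 PM − 187 min = 12:17 PM.
The keynote starts at 12:17 PM + 187 min = 3:24 PM.
The panel ends at 3:24 PM − 165 min = 12:39 PM.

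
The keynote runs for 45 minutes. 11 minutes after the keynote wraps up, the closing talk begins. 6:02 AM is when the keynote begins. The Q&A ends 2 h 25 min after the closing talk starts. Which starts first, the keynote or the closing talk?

the keynote

The keynote ends at 6:02 AM + 45 min = 6:47 AM.
The closing talk starts at 6:47 AM + 11 min = 6:58 AM.
The keynote starts at 6:02 AM and the closing talk starts at 6:58 AM, so the keynote is first.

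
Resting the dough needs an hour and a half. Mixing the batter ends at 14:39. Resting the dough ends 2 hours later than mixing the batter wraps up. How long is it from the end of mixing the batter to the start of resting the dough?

30 minutes

Resting the dough ends at 14:39 + 120 min = 16:39.
Resting the dough starts at 16:39 − 90 min = 15:09.
From 14:39 to 15:09 is 30 minutes.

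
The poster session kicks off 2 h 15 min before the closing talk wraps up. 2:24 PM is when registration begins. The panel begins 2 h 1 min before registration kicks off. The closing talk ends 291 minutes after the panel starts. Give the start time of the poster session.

2:59 PM

The panel starts at 2:24 PM − 121 min = 12:23 PM.
The closing talk ends at 12:23 PM + 291 min = 5:14 PM.
The poster session starts at 5:14 PM − 135 min = 2:59 PM.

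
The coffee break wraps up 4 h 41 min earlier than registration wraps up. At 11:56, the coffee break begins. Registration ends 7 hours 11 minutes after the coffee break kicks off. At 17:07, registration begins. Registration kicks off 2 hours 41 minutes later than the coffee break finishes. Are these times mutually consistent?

Yes

Registration ends at 11:56 + 431 min = 19:07.
The coffee break ends at 19:07 − 281 min = 14:26.
Registration starts at 14:26 + 161 min = 17:07.
That matches the stated 17:07, so the schedule is consistent.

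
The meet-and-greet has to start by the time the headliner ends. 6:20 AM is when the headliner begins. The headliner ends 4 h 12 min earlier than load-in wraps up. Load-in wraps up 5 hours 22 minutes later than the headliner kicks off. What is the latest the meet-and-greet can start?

7:30 AM

Load-in ends at 6:20 AM + 322 min = 11:42 AM.
The headliner ends at 11:42 AM − 252 min = 7:30 AM.
The meet-and-greet is bounded by the headliner, so the latest it can start is 7:30 AM.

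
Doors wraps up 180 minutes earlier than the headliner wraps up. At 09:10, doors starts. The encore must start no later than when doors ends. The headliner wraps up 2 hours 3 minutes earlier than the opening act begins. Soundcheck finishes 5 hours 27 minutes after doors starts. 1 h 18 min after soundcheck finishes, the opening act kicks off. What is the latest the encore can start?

10:52

Soundcheck ends at 09:10 + 327 min = 14:37.
The opening act starts at 14:37 + 78 min = 15:55.
The headliner ends at 15:55 − 123 min = 13:52.
Doors ends at 13:52 − 180 min = 10:52.
The encore is bounded by doors, so the latest it can start is 10:52.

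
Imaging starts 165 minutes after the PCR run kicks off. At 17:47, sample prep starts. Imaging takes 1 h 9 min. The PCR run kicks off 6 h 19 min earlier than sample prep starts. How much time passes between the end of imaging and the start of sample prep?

145 minutes

The PCR run starts at 17:47 − 379 min = 11:28.
Imaging starts at 11:28 + 165 min = 14:13.
Imaging ends at 14:13 + 69 min = 15:22.
From 15:22 to 17:47 is 145 minutes.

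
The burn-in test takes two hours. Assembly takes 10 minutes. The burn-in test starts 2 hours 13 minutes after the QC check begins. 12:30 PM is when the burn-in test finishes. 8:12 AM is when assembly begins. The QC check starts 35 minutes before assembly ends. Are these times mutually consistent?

Assembly ends at 8:12 AM + 10 min = 8:22 AM.
The QC check starts at 8:22 AM − 35 min = 7:47 AM.
The burn-in test starts at 7:47 AM + 133 min = 10:00 AM.
The burn-in test ends at 10:00 AM + 120 min = 12:00 PM.
But the burn-in test is also said to end at 12:30 PM — a 30-minute conflict.

No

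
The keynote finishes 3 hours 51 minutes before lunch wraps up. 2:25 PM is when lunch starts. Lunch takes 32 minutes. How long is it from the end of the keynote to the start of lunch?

Lunch ends at 2:25 PM + 32 min = 2:57 PM.
The keynote ends at 2:57 PM − 231 min = 11:06 AM.
From 11:06 AM to 2:25 PM is 3 hours 19 minutes.

3 hours 19 minutes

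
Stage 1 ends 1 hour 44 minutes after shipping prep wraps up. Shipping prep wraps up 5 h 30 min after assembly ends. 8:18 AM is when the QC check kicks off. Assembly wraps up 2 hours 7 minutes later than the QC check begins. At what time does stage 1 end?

5:39 PM

Assembly ends at 8:18 AM + 127 min = 10:25 AM.
Shipping prep ends at 10:25 AM + 330 min = 3:55 PM.
Stage 1 ends at 3:55 PM + 104 min = 5:39 PM.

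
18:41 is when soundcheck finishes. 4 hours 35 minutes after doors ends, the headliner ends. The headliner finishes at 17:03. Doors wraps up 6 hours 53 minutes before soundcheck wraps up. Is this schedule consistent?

Doors ends at 18:41 − 413 min = 11:48.
The headliner ends at 11:48 + 275 min = 16:23.
But the headliner is also said to end at 17:03 — a 40-minute conflict.

No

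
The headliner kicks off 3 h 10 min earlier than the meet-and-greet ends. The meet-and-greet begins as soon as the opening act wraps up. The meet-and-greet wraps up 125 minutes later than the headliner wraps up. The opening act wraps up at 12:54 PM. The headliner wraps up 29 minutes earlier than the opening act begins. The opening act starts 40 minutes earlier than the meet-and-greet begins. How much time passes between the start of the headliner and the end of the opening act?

134 minutes

The meet-and-greet starts at 12:54 PM.
The opening act starts at 12:54 PM − 40 min = 12:14 PM.
The headliner ends at 12:14 PM − 29 min = 11:45 AM.
The meet-and-greet ends at 11:45 AM + 125 min = 1:50 PM.
The headliner starts at 1:50 PM − 190 min = 10:40 AM.
From 10:40 AM to 12:54 PM is 134 minutes.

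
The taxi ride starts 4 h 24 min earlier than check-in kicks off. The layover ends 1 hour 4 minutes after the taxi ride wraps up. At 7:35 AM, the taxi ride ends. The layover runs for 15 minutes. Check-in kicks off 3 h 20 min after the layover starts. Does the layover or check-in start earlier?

The layover ends at 7:35 AM + 64 min = 8:39 AM.
The layover starts at 8:39 AM − 15 min = 8:24 AM.
Check-in starts at 8:24 AM + 200 min = 11:44 AM.
The layover starts at 8:24 AM and check-in starts at 11:44 AM, so the layover is first.

the layover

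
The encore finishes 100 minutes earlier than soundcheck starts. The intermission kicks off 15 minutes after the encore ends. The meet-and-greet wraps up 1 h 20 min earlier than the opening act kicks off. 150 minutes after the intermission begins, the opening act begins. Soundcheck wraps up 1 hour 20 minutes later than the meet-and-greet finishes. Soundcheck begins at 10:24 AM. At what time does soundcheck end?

11:29 AM

The encore ends at 10:24 AM − 100 min = 8:44 AM.
The intermission starts at 8:44 AM + 15 min = 8:59 AM.
The opening act starts at 8:59 AM + 150 min = 11:29 AM.
The meet-and-greet ends at 11:29 AM − 80 min = 10:09 AM.
Soundcheck ends at 10:09 AM + 80 min = 11:29 AM.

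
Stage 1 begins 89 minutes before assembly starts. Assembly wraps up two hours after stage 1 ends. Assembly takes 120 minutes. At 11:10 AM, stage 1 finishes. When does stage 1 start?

Assembly ends at 11:10 AM + 120 min = 1:10 PM.
Assembly starts at 1:10 PM − 120 min = 11:10 AM.
Stage 1 starts at 11:10 AM − 89 min = 9:41 AM.

9:41 AM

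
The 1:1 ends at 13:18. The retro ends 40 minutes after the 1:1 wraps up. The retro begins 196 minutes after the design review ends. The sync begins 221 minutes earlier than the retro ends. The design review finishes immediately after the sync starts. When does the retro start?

The retro ends at 13:18 + 40 min = 13:58.
The sync starts at 13:58 − 221 min = 10:17.
So the design review ends at 10:17.
The retro starts at 10:17 + 196 min = 13:33.

13:33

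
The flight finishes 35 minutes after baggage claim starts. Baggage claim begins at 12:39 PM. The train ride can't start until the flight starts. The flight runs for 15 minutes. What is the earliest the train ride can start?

12:59 PM

The flight ends at 12:39 PM + 35 min = 1:14 PM.
The flight starts at 1:14 PM − 15 min = 12:59 PM.
The train ride is bounded by the flight, so the earliest it can start is 12:59 PM.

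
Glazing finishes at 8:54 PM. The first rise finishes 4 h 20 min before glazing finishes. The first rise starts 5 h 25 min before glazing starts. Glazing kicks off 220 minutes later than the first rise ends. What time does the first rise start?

The first rise ends at 8:54 PM − 260 min = 4:34 PM.
Glazing starts at 4:34 PM + 220 min = 8:14 PM.
The first rise starts at 8:14 PM − 325 min = 2:49 PM.

2:49 PM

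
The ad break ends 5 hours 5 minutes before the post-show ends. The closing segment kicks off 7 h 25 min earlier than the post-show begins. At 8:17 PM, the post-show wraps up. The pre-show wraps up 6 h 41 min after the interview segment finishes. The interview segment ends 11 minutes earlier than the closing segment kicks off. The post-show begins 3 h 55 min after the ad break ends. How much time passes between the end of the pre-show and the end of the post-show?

2 hours 5 minutes

The ad break ends at 8:17 PM − 305 min = 3:12 PM.
The post-show starts at 3:12 PM + 235 min = 7:07 PM.
The closing segment starts at 7:07 PM − 445 min = 11:42 AM.
The interview segment ends at 11:42 AM − 11 min = 11:31 AM.
The pre-show ends at 11:31 AM + 401 min = 6:12 PM.
From 6:12 PM to 8:17 PM is 2 hours 5 minutes.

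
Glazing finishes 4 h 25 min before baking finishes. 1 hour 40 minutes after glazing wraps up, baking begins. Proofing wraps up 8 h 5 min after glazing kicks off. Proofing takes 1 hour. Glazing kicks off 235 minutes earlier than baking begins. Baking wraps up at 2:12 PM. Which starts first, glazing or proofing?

glazing

Glazing ends at 2:12 PM − 265 min = 9:47 AM.
Baking starts at 9:47 AM + 100 min = 11:27 AM.
Glazing starts at 11:27 AM − 235 min = 7:32 AM.
Proofing ends at 7:32 AM + 485 min = 3:37 PM.
Proofing starts at 3:37 PM − 60 min = 2:37 PM.
Glazing starts at 7:32 AM and proofing starts at 2:37 PM, so glazing is first.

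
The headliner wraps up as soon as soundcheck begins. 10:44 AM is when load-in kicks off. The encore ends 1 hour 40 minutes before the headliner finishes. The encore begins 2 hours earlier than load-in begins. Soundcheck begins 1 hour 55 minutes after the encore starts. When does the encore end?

8:59 AM

The encore starts at 10:44 AM − 120 min = 8:44 AM.
Soundcheck starts at 8:44 AM + 115 min = 10:39 AM.
So the headliner ends at 10:39 AM.
The encore ends at 10:39 AM − 100 min = 8:59 AM.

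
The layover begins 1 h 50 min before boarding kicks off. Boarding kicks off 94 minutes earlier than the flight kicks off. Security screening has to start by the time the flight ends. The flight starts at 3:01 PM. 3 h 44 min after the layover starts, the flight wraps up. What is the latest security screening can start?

Boarding starts at 3:01 PM − 94 min = 1:27 PM.
The layover starts at 1:27 PM − 110 min = 11:37 AM.
The flight ends at 11:37 AM + 224 min = 3:21 PM.
Security screening is bounded by the flight, so the latest it can start is 3:21 PM.

3:21 PM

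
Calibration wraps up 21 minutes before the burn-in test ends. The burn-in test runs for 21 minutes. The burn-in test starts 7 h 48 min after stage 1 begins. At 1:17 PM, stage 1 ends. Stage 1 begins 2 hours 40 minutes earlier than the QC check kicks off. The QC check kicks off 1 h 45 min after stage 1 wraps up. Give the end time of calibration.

8:10 PM

The QC check starts at 1:17 PM + 105 min = 3:02 PM.
Stage 1 starts at 3:02 PM − 160 min = 12:22 PM.
The burn-in test starts at 12:22 PM + 468 min = 8:10 PM.
The burn-in test ends at 8:10 PM + 21 min = 8:31 PM.
Calibration ends at 8:31 PM − 21 min = 8:10 PM.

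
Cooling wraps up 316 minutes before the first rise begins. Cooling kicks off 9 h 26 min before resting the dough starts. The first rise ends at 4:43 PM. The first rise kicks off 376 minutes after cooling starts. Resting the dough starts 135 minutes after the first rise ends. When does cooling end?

Resting the dough starts at 4:43 PM + 135 min = 6:58 PM.
Cooling starts at 6:58 PM − 566 min = 9:32 AM.
The first rise starts at 9:32 AM + 376 min = 3:48 PM.
Cooling ends at 3:48 PM − 316 min = 10:32 AM.

10:32 AM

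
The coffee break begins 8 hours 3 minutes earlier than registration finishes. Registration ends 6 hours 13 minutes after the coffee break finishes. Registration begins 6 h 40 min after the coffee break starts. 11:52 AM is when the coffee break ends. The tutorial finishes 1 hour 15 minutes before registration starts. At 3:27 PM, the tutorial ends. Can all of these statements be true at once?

Registration ends at 11:52 AM + 373 min = 6:05 PM.
The coffee break starts at 6:05 PM − 483 min = 10:02 AM.
Registration starts at 10:02 AM + 400 min = 4:42 PM.
The tutorial ends at 4:42 PM − 75 min = 3:27 PM.
That matches the stated 3:27 PM, so the schedule is consistent.

Yes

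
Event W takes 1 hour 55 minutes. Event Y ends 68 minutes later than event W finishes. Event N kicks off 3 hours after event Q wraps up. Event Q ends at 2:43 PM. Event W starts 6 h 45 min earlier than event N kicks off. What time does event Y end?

Event N starts at 2:43 PM + 180 min = 5:43 PM.
Event W starts at 5:43 PM − 405 min = 10:58 AM.
Event W ends at 10:58 AM + 115 min = 12:53 PM.
Event Y ends at 12:53 PM + 68 min = 2:01 PM.

2:01 PM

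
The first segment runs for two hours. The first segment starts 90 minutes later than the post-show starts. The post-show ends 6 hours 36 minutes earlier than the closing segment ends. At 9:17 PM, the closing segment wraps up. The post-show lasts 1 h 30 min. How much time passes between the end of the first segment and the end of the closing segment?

4 h 36 min

The post-show ends at 9:17 PM − 396 min = 2:41 PM.
The post-show starts at 2:41 PM − 90 min = 1:11 PM.
The first segment starts at 1:11 PM + 90 min = 2:41 PM.
The first segment ends at 2:41 PM + 120 min = 4:41 PM.
From 4:41 PM to 9:17 PM is 4 h 36 min.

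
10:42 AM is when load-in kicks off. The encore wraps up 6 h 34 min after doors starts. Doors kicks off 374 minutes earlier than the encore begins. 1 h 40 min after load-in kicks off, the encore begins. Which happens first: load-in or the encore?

load-in

The encore starts at 10:42 AM + 100 min = 12:22 PM.
Load-in starts at 10:42 AM and the encore starts at 12:22 PM, so load-in is first.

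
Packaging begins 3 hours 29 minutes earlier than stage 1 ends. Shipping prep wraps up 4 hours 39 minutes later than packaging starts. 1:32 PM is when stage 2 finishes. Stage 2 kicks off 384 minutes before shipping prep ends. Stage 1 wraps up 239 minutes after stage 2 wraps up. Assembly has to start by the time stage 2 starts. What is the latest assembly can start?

12:17 PM

Stage 1 ends at 1:32 PM + 239 min = 5:31 PM.
Packaging starts at 5:31 PM − 209 min = 2:02 PM.
Shipping prep ends at 2:02 PM + 279 min = 6:41 PM.
Stage 2 starts at 6:41 PM − 384 min = 12:17 PM.
Assembly is bounded by stage 2, so the latest it can start is 12:17 PM.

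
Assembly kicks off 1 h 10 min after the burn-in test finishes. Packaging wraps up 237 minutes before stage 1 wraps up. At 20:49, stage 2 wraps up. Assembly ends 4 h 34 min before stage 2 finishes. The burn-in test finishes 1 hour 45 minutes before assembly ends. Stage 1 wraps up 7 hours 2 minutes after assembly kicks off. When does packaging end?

Assembly ends at 20:49 − 274 min = 16:15.
The burn-in test ends at 16:15 − 105 min = 14:30.
Assembly starts at 14:30 + 70 min = 15:40.
Stage 1 ends at 15:40 + 422 min = 22:42.
Packaging ends at 22:42 − 237 min = 18:45.

18:45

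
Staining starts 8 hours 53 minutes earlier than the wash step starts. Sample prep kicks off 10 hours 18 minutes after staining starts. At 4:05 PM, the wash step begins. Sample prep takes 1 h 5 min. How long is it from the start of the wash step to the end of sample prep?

Staining starts at 4:05 PM − 533 min = 7:12 AM.
Sample prep starts at 7:12 AM + 618 min = 5:30 PM.
Sample prep ends at 5:30 PM + 65 min = 6:35 PM.
From 4:05 PM to 6:35 PM is 150 minutes.

150 minutes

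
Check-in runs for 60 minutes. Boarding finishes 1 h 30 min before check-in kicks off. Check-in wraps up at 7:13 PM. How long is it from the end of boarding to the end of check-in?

Check-in starts at 7:13 PM − 60 min = 6:13 PM.
Boarding ends at 6:13 PM − 90 min = 4:43 PM.
From 4:43 PM to 7:13 PM is 2 hours 30 minutes.

2 hours 30 minutes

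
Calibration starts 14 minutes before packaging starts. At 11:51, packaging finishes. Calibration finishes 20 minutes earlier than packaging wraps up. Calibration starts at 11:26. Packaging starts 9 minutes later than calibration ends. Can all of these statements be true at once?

Calibration ends at 11:51 − 20 min = 11:31.
Packaging starts at 11:31 + 9 min = 11:40.
Calibration starts at 11:40 − 14 min = 11:26.
That matches the stated 11:26, so the schedule is consistent.

Yes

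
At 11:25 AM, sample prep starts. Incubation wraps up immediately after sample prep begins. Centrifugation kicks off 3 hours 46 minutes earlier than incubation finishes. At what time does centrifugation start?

7:39 AM

Incubation ends at 11:25 AM.
Centrifugation starts at 11:25 AM − 226 min = 7:39 AM.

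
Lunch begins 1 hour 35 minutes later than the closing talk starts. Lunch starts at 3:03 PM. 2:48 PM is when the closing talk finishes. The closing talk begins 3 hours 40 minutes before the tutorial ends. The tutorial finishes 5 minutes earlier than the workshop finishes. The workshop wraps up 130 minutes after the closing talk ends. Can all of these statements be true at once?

No

The workshop ends at 2:48 PM + 130 min = 4:58 PM.
The tutorial ends at 4:58 PM − 5 min = 4:53 PM.
The closing talk starts at 4:53 PM − 220 min = 1:13 PM.
Lunch starts at 1:13 PM + 95 min = 2:48 PM.
But lunch is also said to start at 3:03 PM — a 15-minute conflict.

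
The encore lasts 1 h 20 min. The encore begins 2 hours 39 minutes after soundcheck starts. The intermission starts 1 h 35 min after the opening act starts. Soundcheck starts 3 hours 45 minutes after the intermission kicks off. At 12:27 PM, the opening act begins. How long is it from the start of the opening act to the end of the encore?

559 minutes

The intermission starts at 12:27 PM + 95 min = 2:02 PM.
Soundcheck starts at 2:02 PM + 225 min = 5:47 PM.
The encore starts at 5:47 PM + 159 min = 8:26 PM.
The encore ends at 8:26 PM + 80 min = 9:46 PM.
From 12:27 PM to 9:46 PM is 559 minutes.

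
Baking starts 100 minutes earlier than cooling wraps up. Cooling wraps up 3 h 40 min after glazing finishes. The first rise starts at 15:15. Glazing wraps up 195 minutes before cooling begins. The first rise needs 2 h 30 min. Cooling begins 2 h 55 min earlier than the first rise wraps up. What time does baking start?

13:35

The first rise ends at 15:15 + 150 min = 17:45.
Cooling starts at 17:45 − 175 min = 14:50.
Glazing ends at 14:50 − 195 min = 11:35.
Cooling ends at 11:35 + 220 min = 15:15.
Baking starts at 15:15 − 100 min = 13:35.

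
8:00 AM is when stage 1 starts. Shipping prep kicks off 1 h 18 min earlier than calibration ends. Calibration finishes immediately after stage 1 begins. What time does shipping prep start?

6:42 AM

Calibration ends at 8:00 AM.
Shipping prep starts at 8:00 AM − 78 min = 6:42 AM.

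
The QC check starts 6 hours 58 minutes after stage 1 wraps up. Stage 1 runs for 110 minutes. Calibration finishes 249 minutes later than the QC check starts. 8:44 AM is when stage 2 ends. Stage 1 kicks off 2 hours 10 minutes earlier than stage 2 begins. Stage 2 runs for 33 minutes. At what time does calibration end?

Stage 2 starts at 8:44 AM − 33 min = 8:11 AM.
Stage 1 starts at 8:11 AM − 130 min = 6:01 AM.
Stage 1 ends at 6:01 AM + 110 min = 7:51 AM.
The QC check starts at 7:51 AM + 418 min = 2:49 PM.
Calibration ends at 2:49 PM + 249 min = 6:58 PM.

6:58 PM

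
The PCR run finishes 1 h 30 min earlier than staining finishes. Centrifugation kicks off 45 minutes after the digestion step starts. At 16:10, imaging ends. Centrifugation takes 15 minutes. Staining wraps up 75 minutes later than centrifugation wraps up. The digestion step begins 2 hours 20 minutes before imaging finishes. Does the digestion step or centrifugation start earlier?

The digestion step starts at 16:10 − 140 min = 13:50.
Centrifugation starts at 13:50 + 45 min = 14:35.
The digestion step starts at 13:50 and centrifugation starts at 14:35, so the digestion step is first.

the digestion step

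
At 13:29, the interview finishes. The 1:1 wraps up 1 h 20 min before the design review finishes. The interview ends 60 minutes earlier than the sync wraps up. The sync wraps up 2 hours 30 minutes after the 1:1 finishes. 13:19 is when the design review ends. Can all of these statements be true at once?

The 1:1 ends at 13:19 − 80 min = 11:59.
The sync ends at 11:59 + 150 min = 14:29.
The interview ends at 14:29 − 60 min = 13:29.
That matches the stated 13:29, so the schedule is consistent.

Yes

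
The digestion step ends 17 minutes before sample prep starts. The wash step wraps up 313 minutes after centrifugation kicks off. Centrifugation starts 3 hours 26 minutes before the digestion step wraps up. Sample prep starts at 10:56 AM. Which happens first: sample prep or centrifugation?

The digestion step ends at 10:56 AM − 17 min = 10:39 AM.
Centrifugation starts at 10:39 AM − 206 min = 7:13 AM.
Sample prep starts at 10:56 AM and centrifugation starts at 7:13 AM, so centrifugation is first.

centrifugation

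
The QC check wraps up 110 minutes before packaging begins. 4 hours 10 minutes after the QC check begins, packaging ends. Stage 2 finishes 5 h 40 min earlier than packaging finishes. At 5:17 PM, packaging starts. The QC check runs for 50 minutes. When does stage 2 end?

1:07 PM

The QC check ends at 5:17 PM − 110 min = 3:27 PM.
The QC check starts at 3:27 PM − 50 min = 2:37 PM.
Packaging ends at 2:37 PM + 250 min = 6:47 PM.
Stage 2 ends at 6:47 PM − 340 min = 1:07 PM.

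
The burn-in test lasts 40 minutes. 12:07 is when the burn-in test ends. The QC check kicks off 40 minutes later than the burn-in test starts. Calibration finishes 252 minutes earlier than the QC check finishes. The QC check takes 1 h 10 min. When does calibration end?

09:05

The burn-in test starts at 12:07 − 40 min = 11:27.
The QC check starts at 11:27 + 40 min = 12:07.
The QC check ends at 12:07 + 70 min = 13:17.
Calibration ends at 13:17 − 252 min = 09:05.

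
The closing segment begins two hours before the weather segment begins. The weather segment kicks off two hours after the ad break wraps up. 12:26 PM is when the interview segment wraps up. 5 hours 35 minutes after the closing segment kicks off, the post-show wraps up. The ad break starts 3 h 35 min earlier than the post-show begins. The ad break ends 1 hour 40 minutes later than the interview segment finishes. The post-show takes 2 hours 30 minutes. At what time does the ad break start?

The ad break ends at 12:26 PM + 100 min = 2:06 PM.
The weather segment starts at 2:06 PM + 120 min = 4:06 PM.
The closing segment starts at 4:06 PM − 120 min = 2:06 PM.
The post-show ends at 2:06 PM + 335 min = 7:41 PM.
The post-show starts at 7:41 PM − 150 min = 5:11 PM.
The ad break starts at 5:11 PM − 215 min = 1:36 PM.

1:36 PM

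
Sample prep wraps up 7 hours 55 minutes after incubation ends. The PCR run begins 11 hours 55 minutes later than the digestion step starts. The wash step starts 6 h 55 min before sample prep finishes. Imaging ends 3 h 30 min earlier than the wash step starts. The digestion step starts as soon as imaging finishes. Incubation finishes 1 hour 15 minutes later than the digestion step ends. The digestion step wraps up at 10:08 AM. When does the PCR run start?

Incubation ends at 10:08 AM + 75 min = 11:23 AM.
Sample prep ends at 11:23 AM + 475 min = 7:18 PM.
The wash step starts at 7:18 PM − 415 min = 12:23 PM.
Imaging ends at 12:23 PM − 210 min = 8:53 AM.
So the digestion step starts at 8:53 AM.
The PCR run starts at 8:53 AM + 715 min = 8:48 PM.

8:48 PM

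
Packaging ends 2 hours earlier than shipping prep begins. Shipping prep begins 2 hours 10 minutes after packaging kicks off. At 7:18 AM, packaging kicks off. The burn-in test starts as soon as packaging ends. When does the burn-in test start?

7:28 AM

Shipping prep starts at 7:18 AM + 130 min = 9:28 AM.
Packaging ends at 9:28 AM − 120 min = 7:28 AM.
So the burn-in test starts at 7:28 AM.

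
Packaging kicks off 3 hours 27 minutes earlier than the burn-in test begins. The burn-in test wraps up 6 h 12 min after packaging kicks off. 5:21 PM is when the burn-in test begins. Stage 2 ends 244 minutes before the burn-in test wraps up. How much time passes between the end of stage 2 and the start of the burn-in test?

Packaging starts at 5:21 PM − 207 min = 1:54 PM.
The burn-in test ends at 1:54 PM + 372 min = 8:06 PM.
Stage 2 ends at 8:06 PM − 244 min = 4:02 PM.
From 4:02 PM to 5:21 PM is 79 minutes.

79 minutes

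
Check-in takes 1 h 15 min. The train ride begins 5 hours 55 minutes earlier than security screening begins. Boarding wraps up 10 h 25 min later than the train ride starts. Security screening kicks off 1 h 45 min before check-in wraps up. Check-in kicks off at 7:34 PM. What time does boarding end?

Check-in ends at 7:34 PM + 75 min = 8:49 PM.
Security screening starts at 8:49 PM − 105 min = 7:04 PM.
The train ride starts at 7:04 PM − 355 min = 1:09 PM.
Boarding ends at 1:09 PM + 625 min = 11:34 PM.

11:34 PM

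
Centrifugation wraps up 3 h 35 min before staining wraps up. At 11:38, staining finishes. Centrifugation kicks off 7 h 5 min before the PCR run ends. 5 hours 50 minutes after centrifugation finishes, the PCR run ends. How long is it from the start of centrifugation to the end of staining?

4 hours 50 minutes

Centrifugation ends at 11:38 − 215 min = 08:03.
The PCR run ends at 08:03 + 350 min = 13:53.
Centrifugation starts at 13:53 − 425 min = 06:48.
From 06:48 to 11:38 is 4 hours 50 minutes.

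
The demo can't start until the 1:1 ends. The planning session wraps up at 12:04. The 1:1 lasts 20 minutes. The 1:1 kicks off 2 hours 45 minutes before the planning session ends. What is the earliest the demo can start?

The 1:1 starts at 12:04 − 165 min = 09:19.
The 1:1 ends at 09:19 + 20 min = 09:39.
The demo is bounded by the 1:1, so the earliest it can start is 09:39.

09:39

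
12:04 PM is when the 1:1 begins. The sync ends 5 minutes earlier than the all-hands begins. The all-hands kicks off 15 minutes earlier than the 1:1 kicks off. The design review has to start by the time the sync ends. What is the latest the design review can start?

The all-hands starts at 12:04 PM − 15 min = 11:49 AM.
The sync ends at 11:49 AM − 5 min = 11:44 AM.
The design review is bounded by the sync, so the latest it can start is 11:44 AM.

11:44 AM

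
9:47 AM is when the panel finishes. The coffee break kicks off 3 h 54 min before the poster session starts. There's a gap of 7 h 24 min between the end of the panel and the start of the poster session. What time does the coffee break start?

The poster session starts at 9:47 AM + 444 min = 5:11 PM.
The coffee break starts at 5:11 PM − 234 min = 1:17 PM.

1:17 PM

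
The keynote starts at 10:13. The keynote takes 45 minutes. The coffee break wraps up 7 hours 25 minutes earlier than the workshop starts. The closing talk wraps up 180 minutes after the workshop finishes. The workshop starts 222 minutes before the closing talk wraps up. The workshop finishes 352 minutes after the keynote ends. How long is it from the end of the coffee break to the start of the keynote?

an hour and a half

The keynote ends at 10:13 + 45 min = 10:58.
The workshop ends at 10:58 + 352 min = 16:50.
The closing talk ends at 16:50 + 180 min = 19:50.
The workshop starts at 19:50 − 222 min = 16:08.
The coffee break ends at 16:08 − 445 min = 08:43.
From 08:43 to 10:13 is an hour and a half.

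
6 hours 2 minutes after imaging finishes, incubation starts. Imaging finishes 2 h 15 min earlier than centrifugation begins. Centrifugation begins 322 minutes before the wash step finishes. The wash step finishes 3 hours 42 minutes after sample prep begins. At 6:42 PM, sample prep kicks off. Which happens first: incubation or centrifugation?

The wash step ends at 6:42 PM + 222 min = 10:24 PM.
Centrifugation starts at 10:24 PM − 322 min = 5:02 PM.
Imaging ends at 5:02 PM − 135 min = 2:47 PM.
Incubation starts at 2:47 PM + 362 min = 8:49 PM.
Incubation starts at 8:49 PM and centrifugation starts at 5:02 PM, so centrifugation is first.

centrifugation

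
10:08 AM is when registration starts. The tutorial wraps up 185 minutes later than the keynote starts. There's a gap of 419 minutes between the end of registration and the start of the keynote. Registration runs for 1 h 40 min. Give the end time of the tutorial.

Registration ends at 10:08 AM + 100 min = 11:48 AM.
The keynote starts at 11:48 AM + 419 min = 6:47 PM.
The tutorial ends at 6:47 PM + 185 min = 9:52 PM.

9:52 PM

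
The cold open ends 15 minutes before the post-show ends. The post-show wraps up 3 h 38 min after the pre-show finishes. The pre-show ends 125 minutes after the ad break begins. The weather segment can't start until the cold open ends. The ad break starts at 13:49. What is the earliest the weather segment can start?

The pre-show ends at 13:49 + 125 min = 15:54.
The post-show ends at 15:54 + 218 min = 19:32.
The cold open ends at 19:32 − 15 min = 19:17.
The weather segment is bounded by the cold open, so the earliest it can start is 19:17.

19:17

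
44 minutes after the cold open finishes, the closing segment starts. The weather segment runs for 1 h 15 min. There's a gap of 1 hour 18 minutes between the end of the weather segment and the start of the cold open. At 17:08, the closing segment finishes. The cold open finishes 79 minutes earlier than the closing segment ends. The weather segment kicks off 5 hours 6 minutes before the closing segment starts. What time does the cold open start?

14:00

The cold open ends at 17:08 − 79 min = 15:49.
The closing segment starts at 15:49 + 44 min = 16:33.
The weather segment starts at 16:33 − 306 min = 11:27.
The weather segment ends at 11:27 + 75 min = 12:42.
The cold open starts at 12:42 + 78 min = 14:00.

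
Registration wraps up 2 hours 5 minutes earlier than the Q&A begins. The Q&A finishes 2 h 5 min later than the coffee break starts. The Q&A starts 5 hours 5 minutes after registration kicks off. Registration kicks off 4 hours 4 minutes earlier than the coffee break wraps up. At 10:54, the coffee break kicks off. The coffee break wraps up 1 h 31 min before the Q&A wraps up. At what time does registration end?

10:24

The Q&A ends at 10:54 + 125 min = 12:59.
The coffee break ends at 12:59 − 91 min = 11:28.
Registration starts at 11:28 − 244 min = 07:24.
The Q&A starts at 07:24 + 305 min = 12:29.
Registration ends at 12:29 − 125 min = 10:24.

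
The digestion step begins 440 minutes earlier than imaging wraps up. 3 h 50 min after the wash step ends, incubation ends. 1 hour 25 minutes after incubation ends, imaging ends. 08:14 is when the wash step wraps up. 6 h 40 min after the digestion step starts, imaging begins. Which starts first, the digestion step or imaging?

the digestion step

Incubation ends at 08:14 + 230 min = 12:04.
Imaging ends at 12:04 + 85 min = 13:29.
The digestion step starts at 13:29 − 440 min = 06:09.
Imaging starts at 06:09 + 400 min = 12:49.
The digestion step starts at 06:09 and imaging starts at 12:49, so the digestion step is first.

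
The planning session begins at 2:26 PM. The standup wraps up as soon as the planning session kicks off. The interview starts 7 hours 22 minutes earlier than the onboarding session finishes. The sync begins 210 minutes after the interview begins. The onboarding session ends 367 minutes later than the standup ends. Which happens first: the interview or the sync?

the interview

The standup ends at 2:26 PM.
The onboarding session ends at 2:26 PM + 367 min = 8:33 PM.
The interview starts at 8:33 PM − 442 min = 1:11 PM.
The sync starts at 1:11 PM + 210 min = 4:41 PM.
The interview starts at 1:11 PM and the sync starts at 4:41 PM, so the interview is first.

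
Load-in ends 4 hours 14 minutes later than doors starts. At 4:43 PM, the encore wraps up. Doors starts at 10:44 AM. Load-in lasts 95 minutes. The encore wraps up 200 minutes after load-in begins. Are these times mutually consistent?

Load-in ends at 10:44 AM + 254 min = 2:58 PM.
Load-in starts at 2:58 PM − 95 min = 1:23 PM.
The encore ends at 1:23 PM + 200 min = 4:43 PM.
That matches the stated 4:43 PM, so the schedule is consistent.

Yes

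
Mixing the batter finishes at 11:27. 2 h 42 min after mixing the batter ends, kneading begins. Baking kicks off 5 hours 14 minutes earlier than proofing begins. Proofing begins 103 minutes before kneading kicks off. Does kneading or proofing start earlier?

proofing

Kneading starts at 11:27 + 162 min = 14:09.
Proofing starts at 14:09 − 103 min = 12:26.
Kneading starts at 14:09 and proofing starts at 12:26, so proofing is first.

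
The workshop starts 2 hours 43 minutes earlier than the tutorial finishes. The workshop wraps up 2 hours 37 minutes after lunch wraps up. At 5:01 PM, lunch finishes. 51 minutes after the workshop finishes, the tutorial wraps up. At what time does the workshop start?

The workshop ends at 5:01 PM + 157 min = 7:38 PM.
The tutorial ends at 7:38 PM + 51 min = 8:29 PM.
The workshop starts at 8:29 PM − 163 min = 5:46 PM.

5:46 PM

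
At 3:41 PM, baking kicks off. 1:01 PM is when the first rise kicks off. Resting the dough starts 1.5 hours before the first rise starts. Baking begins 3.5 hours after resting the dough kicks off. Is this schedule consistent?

No

Resting the dough starts at 1:01 PM − 90 min = 11:31 AM.
Baking starts at 11:31 AM + 210 min = 3:01 PM.
But baking is also said to start at 3:41 PM — a 40-minute conflict.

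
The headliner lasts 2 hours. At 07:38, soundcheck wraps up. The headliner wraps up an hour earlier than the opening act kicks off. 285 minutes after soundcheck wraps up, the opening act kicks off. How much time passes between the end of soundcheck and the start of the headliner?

105 minutes

The opening act starts at 07:38 + 285 min = 12:23.
The headliner ends at 12:23 − 60 min = 11:23.
The headliner starts at 11:23 − 120 min = 09:23.
From 07:38 to 09:23 is 105 minutes.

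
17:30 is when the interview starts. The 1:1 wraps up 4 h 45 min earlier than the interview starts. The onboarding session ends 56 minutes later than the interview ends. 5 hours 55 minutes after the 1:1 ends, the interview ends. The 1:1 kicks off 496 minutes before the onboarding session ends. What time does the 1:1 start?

11:20

The 1:1 ends at 17:30 − 285 min = 12:45.
The interview ends at 12:45 + 355 min = 18:40.
The onboarding session ends at 18:40 + 56 min = 19:36.
The 1:1 starts at 19:36 − 496 min = 11:20.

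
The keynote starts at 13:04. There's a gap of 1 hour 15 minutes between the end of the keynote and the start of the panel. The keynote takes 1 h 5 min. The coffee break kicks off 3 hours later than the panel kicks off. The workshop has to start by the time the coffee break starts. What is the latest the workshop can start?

18:24

The keynote ends at 13:04 + 65 min = 14:09.
The panel starts at 14:09 + 75 min = 15:24.
The coffee break starts at 15:24 + 180 min = 18:24.
The workshop is bounded by the coffee break, so the latest it can start is 18:24.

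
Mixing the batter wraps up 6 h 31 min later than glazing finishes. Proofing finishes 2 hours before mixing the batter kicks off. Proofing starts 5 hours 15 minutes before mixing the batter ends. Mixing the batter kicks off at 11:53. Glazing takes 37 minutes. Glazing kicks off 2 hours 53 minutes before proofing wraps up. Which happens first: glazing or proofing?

Proofing ends at 11:53 − 120 min = 09:53.
Glazing starts at 09:53 − 173 min = 07:00.
Glazing ends at 07:00 + 37 min = 07:37.
Mixing the batter ends at 07:37 + 391 min = 14:08.
Proofing starts at 14:08 − 315 min = 08:53.
Glazing starts at 07:00 and proofing starts at 08:53, so glazing is first.

glazing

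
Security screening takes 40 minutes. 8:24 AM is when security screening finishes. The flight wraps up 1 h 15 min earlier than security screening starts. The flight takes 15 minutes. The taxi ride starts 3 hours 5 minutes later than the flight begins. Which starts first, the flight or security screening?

Security screening starts at 8:24 AM − 40 min = 7:44 AM.
The flight ends at 7:44 AM − 75 min = 6:29 AM.
The flight starts at 6:29 AM − 15 min = 6:14 AM.
The flight starts at 6:14 AM and security screening starts at 7:44 AM, so the flight is first.

the flight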